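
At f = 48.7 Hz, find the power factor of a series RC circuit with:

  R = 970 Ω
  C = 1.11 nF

Step 1 — Angular frequency: ω = 2π·f = 2π·48.7 = 306 rad/s.
Step 2 — Component impedances:
  R: Z = R = 970 Ω
  C: Z = 1/(jωC) = -j/(ω·C) = 0 - j2.944e+06 Ω
Step 3 — Series combination: Z_total = R + C = 970 - j2.944e+06 Ω = 2.944e+06∠-90.0° Ω.
Step 4 — Power factor: PF = cos(φ) = Re(Z)/|Z| = 970/2.944e+06 = 0.0003295.
Step 5 — Type: Im(Z) = -2.944e+06 ⇒ leading (phase φ = -90.0°).

PF = 0.0003295 (leading, φ = -90.0°)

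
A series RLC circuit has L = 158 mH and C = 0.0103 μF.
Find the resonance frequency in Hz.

Step 1 — Resonance condition Im(Z)=0 gives ω₀ = 1/√(LC).
Step 2 — ω₀ = 1/√(0.158·1.03e-08) = 2.479e+04 rad/s.
Step 3 — f₀ = ω₀/(2π) = 3945 Hz.

f₀ = 3945 Hz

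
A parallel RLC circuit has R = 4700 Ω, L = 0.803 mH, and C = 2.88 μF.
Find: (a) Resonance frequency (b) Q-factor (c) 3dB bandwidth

Step 1 — Resonance: ω₀ = 1/√(LC) = 1/√(0.000803·2.88e-06) = 2.079e+04 rad/s.
Step 2 — f₀ = ω₀/(2π) = 3310 Hz.
Step 3 — Parallel Q: Q = R/(ω₀L) = 4700/(2.079e+04·0.000803) = 281.5.
Step 4 — Bandwidth: Δω = ω₀/Q = 73.88 rad/s; BW = Δω/(2π) = 11.76 Hz.

(a) f₀ = 3310 Hz  (b) Q = 281.5  (c) BW = 11.76 Hz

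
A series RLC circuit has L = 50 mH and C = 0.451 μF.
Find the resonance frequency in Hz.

Step 1 — Resonance condition Im(Z)=0 gives ω₀ = 1/√(LC).
Step 2 — ω₀ = 1/√(0.05·4.51e-07) = 6659 rad/s.
Step 3 — f₀ = ω₀/(2π) = 1060 Hz.

f₀ = 1060 Hz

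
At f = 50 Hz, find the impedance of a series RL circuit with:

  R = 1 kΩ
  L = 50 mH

Step 1 — Angular frequency: ω = 2π·f = 2π·50 = 314.2 rad/s.
Step 2 — Component impedances:
  R: Z = R = 1000 Ω
  L: Z = jωL = j·314.2·0.05 = 0 + j15.71 Ω
Step 3 — Series combination: Z_total = R + L = 1000 + j15.71 Ω = 1000∠0.9° Ω.

Z = 1000 + j15.71 Ω = 1000∠0.9° Ω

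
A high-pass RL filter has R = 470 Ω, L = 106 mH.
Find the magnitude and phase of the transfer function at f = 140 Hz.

Step 1 — Angular frequency: ω = 2π·140 = 879.6 rad/s.
Step 2 — Transfer function: H(jω) = jωL/(R + jωL).
Step 3 — Numerator jωL = j·93.24; denominator R + jωL = 470 + j93.24.
Step 4 — H = 0.03787 + j0.1909.
Step 5 — Magnitude: |H| = 0.1946 (-14.2 dB); phase: φ = 78.8°.

|H| = 0.1946 (-14.2 dB), φ = 78.8°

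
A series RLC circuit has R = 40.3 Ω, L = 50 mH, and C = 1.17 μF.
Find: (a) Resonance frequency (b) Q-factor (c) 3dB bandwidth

Step 1 — Resonance condition Im(Z)=0 gives ω₀ = 1/√(LC).
Step 2 — ω₀ = 1/√(0.05·1.17e-06) = 4134 rad/s.
Step 3 — f₀ = ω₀/(2π) = 658 Hz.
Step 4 — Series Q: Q = ω₀L/R = 4134·0.05/40.3 = 5.13.
Step 5 — 3dB bandwidth: Δω = ω₀/Q = 806 rad/s; BW = Δω/(2π) = 128.3 Hz.

(a) f₀ = 658 Hz  (b) Q = 5.13  (c) BW = 128.3 Hz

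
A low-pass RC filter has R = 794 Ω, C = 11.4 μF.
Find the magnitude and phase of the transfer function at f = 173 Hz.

Step 1 — Angular frequency: ω = 2π·173 = 1087 rad/s.
Step 2 — Transfer function: H(jω) = 1/(1 + jωRC).
Step 3 — Denominator: 1 + jωRC = 1 + j·1087·794·1.14e-05 = 1 + j9.839.
Step 4 — H = 0.01022 - j0.1006.
Step 5 — Magnitude: |H| = 0.1011 (-19.9 dB); phase: φ = -84.2°.

|H| = 0.1011 (-19.9 dB), φ = -84.2°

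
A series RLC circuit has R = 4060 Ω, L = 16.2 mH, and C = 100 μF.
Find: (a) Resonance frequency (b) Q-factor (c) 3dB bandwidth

Step 1 — Resonance condition Im(Z)=0 gives ω₀ = 1/√(LC).
Step 2 — ω₀ = 1/√(0.0162·0.0001) = 785.7 rad/s.
Step 3 — f₀ = ω₀/(2π) = 125 Hz.
Step 4 — Series Q: Q = ω₀L/R = 785.7·0.0162/4060 = 0.003135.
Step 5 — 3dB bandwidth: Δω = ω₀/Q = 2.506e+05 rad/s; BW = Δω/(2π) = 3.989e+04 Hz.

(a) f₀ = 125 Hz  (b) Q = 0.003135  (c) BW = 3.989e+04 Hz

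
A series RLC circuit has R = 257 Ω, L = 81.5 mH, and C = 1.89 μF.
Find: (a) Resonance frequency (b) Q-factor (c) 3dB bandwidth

Step 1 — Resonance: ω₀ = 1/√(LC) = 1/√(0.0815·1.89e-06) = 2548 rad/s.
Step 2 — f₀ = ω₀/(2π) = 405.5 Hz.
Step 3 — Series Q: Q = ω₀L/R = 2548·0.0815/257 = 0.808.
Step 4 — Bandwidth: Δω = ω₀/Q = 3153 rad/s; BW = Δω/(2π) = 501.9 Hz.

(a) f₀ = 405.5 Hz  (b) Q = 0.808  (c) BW = 501.9 Hz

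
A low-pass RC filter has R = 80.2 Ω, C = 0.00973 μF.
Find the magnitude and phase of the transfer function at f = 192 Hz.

Step 1 — Angular frequency: ω = 2π·192 = 1206 rad/s.
Step 2 — Transfer function: H(jω) = 1/(1 + jωRC).
Step 3 — Denominator: 1 + jωRC = 1 + j·1206·80.2·9.73e-09 = 1 + j0.0009414.
Step 4 — H = 1 - j0.0009414.
Step 5 — Magnitude: |H| = 1 (-0.0 dB); phase: φ = -0.1°.

|H| = 1 (-0.0 dB), φ = -0.1°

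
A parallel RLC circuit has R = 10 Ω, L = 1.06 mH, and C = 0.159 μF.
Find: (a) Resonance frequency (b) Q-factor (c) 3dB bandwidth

Step 1 — Resonance: ω₀ = 1/√(LC) = 1/√(0.00106·1.59e-07) = 7.703e+04 rad/s.
Step 2 — f₀ = ω₀/(2π) = 1.226e+04 Hz.
Step 3 — Parallel Q: Q = R/(ω₀L) = 10/(7.703e+04·0.00106) = 0.1225.
Step 4 — Bandwidth: Δω = ω₀/Q = 6.289e+05 rad/s; BW = Δω/(2π) = 1.001e+05 Hz.

(a) f₀ = 1.226e+04 Hz  (b) Q = 0.1225  (c) BW = 1.001e+05 Hz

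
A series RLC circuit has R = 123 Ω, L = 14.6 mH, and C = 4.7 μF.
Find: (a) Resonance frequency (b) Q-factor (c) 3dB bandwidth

Step 1 — Resonance condition Im(Z)=0 gives ω₀ = 1/√(LC).
Step 2 — ω₀ = 1/√(0.0146·4.7e-06) = 3817 rad/s.
Step 3 — f₀ = ω₀/(2π) = 607.6 Hz.
Step 4 — Series Q: Q = ω₀L/R = 3817·0.0146/123 = 0.4531.
Step 5 — 3dB bandwidth: Δω = ω₀/Q = 8425 rad/s; BW = Δω/(2π) = 1341 Hz.

(a) f₀ = 607.6 Hz  (b) Q = 0.4531  (c) BW = 1341 Hz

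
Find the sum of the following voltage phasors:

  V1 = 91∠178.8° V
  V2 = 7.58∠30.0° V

Step 1 — Convert each phasor to rectangular form:
  V1 = 91·(cos(178.8°) + j·sin(178.8°)) = -90.98 + j1.906 V
  V2 = 7.58·(cos(30.0°) + j·sin(30.0°)) = 6.564 + j3.79 V
Step 2 — Sum components: V_total = -84.42 + j5.696 V.
Step 3 — Convert to polar: |V_total| = 84.61 V, ∠V_total = 176.1°.

V_total = 84.61∠176.1° V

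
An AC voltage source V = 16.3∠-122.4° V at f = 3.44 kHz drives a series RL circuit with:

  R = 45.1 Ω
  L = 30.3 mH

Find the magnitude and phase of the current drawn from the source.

Step 1 — Angular frequency: ω = 2π·f = 2π·3440 = 2.161e+04 rad/s.
Step 2 — Component impedances:
  R: Z = R = 45.1 Ω
  L: Z = jωL = j·2.161e+04·0.0303 = 0 + j654.9 Ω
Step 3 — Series combination: Z_total = R + L = 45.1 + j654.9 Ω = 656.5∠86.1° Ω.
Step 4 — Source phasor: V = 16.3∠-122.4° V = -8.734 - j13.76 V.
Step 5 — Ohm's law: I = V / Z_total = (-8.734 - j13.76) / (45.1 + j654.9) = -0.02183 + j0.01183 A.
Step 6 — Convert to polar: |I| = 0.02483 A, ∠I = 151.5°.

I = 0.02483∠151.5° A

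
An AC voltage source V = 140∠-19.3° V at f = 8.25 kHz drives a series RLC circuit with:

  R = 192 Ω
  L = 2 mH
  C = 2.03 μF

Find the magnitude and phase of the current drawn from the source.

Step 1 — Angular frequency: ω = 2π·f = 2π·8250 = 5.184e+04 rad/s.
Step 2 — Component impedances:
  R: Z = R = 192 Ω
  L: Z = jωL = j·5.184e+04·0.002 = 0 + j103.7 Ω
  C: Z = 1/(jωC) = -j/(ω·C) = 0 - j9.503 Ω
Step 3 — Series combination: Z_total = R + L + C = 192 + j94.17 Ω = 213.9∠26.1° Ω.
Step 4 — Source phasor: V = 140∠-19.3° V = 132.1 - j46.27 V.
Step 5 — Ohm's law: I = V / Z_total = (132.1 - j46.27) / (192 + j94.17) = 0.4595 - j0.4663 A.
Step 6 — Convert to polar: |I| = 0.6547 A, ∠I = -45.4°.

I = 0.6547∠-45.4° A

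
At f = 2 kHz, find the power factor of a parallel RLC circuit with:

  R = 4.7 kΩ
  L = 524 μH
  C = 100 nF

Step 1 — Angular frequency: ω = 2π·f = 2π·2000 = 1.257e+04 rad/s.
Step 2 — Component impedances:
  R: Z = R = 4700 Ω
  L: Z = jωL = j·1.257e+04·0.000524 = 0 + j6.585 Ω
  C: Z = 1/(jωC) = -j/(ω·C) = 0 - j795.8 Ω
Step 3 — Parallel combination: 1/Z_total = 1/R + 1/L + 1/C; Z_total = 0.00938 + j6.64 Ω = 6.64∠89.9° Ω.
Step 4 — Power factor: PF = cos(φ) = Re(Z)/|Z| = 0.00938/6.64 = 0.001413.
Step 5 — Type: Im(Z) = 6.64 ⇒ lagging (phase φ = 89.9°).

PF = 0.001413 (lagging, φ = 89.9°)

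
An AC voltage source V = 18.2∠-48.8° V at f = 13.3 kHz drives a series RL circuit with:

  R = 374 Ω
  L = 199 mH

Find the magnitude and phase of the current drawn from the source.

Step 1 — Angular frequency: ω = 2π·f = 2π·1.33e+04 = 8.357e+04 rad/s.
Step 2 — Component impedances:
  R: Z = R = 374 Ω
  L: Z = jωL = j·8.357e+04·0.199 = 0 + j1.663e+04 Ω
Step 3 — Series combination: Z_total = R + L = 374 + j1.663e+04 Ω = 1.663e+04∠88.7° Ω.
Step 4 — Source phasor: V = 18.2∠-48.8° V = 11.99 - j13.69 V.
Step 5 — Ohm's law: I = V / Z_total = (11.99 - j13.69) / (374 + j1.663e+04) = -0.0008068 - j0.000739 A.
Step 6 — Convert to polar: |I| = 0.001094 A, ∠I = -137.5°.

I = 0.001094∠-137.5° A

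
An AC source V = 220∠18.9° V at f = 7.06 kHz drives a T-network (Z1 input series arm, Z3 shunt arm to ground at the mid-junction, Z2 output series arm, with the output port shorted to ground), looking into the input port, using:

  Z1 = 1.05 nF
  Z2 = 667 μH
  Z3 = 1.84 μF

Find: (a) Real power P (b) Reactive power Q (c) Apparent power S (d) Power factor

Step 1 — Angular frequency: ω = 2π·f = 2π·7060 = 4.436e+04 rad/s.
Step 2 — Component impedances:
  Z1: Z = 1/(jωC) = -j/(ω·C) = 0 - j2.147e+04 Ω
  Z2: Z = jωL = j·4.436e+04·0.000667 = 0 + j29.59 Ω
  Z3: Z = 1/(jωC) = -j/(ω·C) = 0 - j12.25 Ω
Step 3 — With the output port shorted to ground, the output series arm Z2 runs from the junction to ground; the shunt arm Z3 also runs from the junction to ground. They appear in parallel: Z3 || Z2 = 0 - j20.91 Ω.
Step 4 — Series with input arm Z1: Z_in = Z1 + (Z3 || Z2) = 0 - j2.149e+04 Ω = 2.149e+04∠-90.0° Ω.
Step 5 — Source phasor: V = 220∠18.9° V = 208.1 + j71.26 V.
Step 6 — Current: I = V / Z = -0.003316 + j0.009685 A = 0.01024∠108.9° A.
Step 7 — Complex power: S = V·I* = 0 - j2.252 VA.
Step 8 — Real power: P = Re(S) = 0 W.
Step 9 — Reactive power: Q = Im(S) = -2.252 VAR.
Step 10 — Apparent power: |S| = 2.252 VA.
Step 11 — Power factor: PF = P/|S| = 0 (leading).

(a) P = 0 W  (b) Q = -2.252 VAR  (c) S = 2.252 VA  (d) PF = 0 (leading)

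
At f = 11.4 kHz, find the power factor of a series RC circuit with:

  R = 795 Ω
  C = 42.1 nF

Step 1 — Angular frequency: ω = 2π·f = 2π·1.14e+04 = 7.163e+04 rad/s.
Step 2 — Component impedances:
  R: Z = R = 795 Ω
  C: Z = 1/(jωC) = -j/(ω·C) = 0 - j331.6 Ω
Step 3 — Series combination: Z_total = R + C = 795 - j331.6 Ω = 861.4∠-22.6° Ω.
Step 4 — Power factor: PF = cos(φ) = Re(Z)/|Z| = 795/861.4 = 0.9229.
Step 5 — Type: Im(Z) = -331.6 ⇒ leading (phase φ = -22.6°).

PF = 0.9229 (leading, φ = -22.6°)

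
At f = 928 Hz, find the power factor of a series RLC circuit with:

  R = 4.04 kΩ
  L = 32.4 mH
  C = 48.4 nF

Step 1 — Angular frequency: ω = 2π·f = 2π·928 = 5831 rad/s.
Step 2 — Component impedances:
  R: Z = R = 4040 Ω
  L: Z = jωL = j·5831·0.0324 = 0 + j188.9 Ω
  C: Z = 1/(jωC) = -j/(ω·C) = 0 - j3543 Ω
Step 3 — Series combination: Z_total = R + L + C = 4040 - j3355 Ω = 5251∠-39.7° Ω.
Step 4 — Power factor: PF = cos(φ) = Re(Z)/|Z| = 4040/5251 = 0.7694.
Step 5 — Type: Im(Z) = -3355 ⇒ leading (phase φ = -39.7°).

PF = 0.7694 (leading, φ = -39.7°)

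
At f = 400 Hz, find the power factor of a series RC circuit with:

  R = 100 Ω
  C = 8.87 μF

Step 1 — Angular frequency: ω = 2π·f = 2π·400 = 2513 rad/s.
Step 2 — Component impedances:
  R: Z = R = 100 Ω
  C: Z = 1/(jωC) = -j/(ω·C) = 0 - j44.86 Ω
Step 3 — Series combination: Z_total = R + C = 100 - j44.86 Ω = 109.6∠-24.2° Ω.
Step 4 — Power factor: PF = cos(φ) = Re(Z)/|Z| = 100/109.6 = 0.9124.
Step 5 — Type: Im(Z) = -44.86 ⇒ leading (phase φ = -24.2°).

PF = 0.9124 (leading, φ = -24.2°)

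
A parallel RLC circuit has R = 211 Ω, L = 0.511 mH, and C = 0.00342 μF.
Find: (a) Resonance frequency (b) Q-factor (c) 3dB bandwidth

Step 1 — Resonance: ω₀ = 1/√(LC) = 1/√(0.000511·3.42e-09) = 7.564e+05 rad/s.
Step 2 — f₀ = ω₀/(2π) = 1.204e+05 Hz.
Step 3 — Parallel Q: Q = R/(ω₀L) = 211/(7.564e+05·0.000511) = 0.5459.
Step 4 — Bandwidth: Δω = ω₀/Q = 1.386e+06 rad/s; BW = Δω/(2π) = 2.206e+05 Hz.

(a) f₀ = 1.204e+05 Hz  (b) Q = 0.5459  (c) BW = 2.206e+05 Hz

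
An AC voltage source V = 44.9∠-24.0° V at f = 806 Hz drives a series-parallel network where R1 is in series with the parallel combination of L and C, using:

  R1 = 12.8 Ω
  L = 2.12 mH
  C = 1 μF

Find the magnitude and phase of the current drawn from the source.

Step 1 — Angular frequency: ω = 2π·f = 2π·806 = 5064 rad/s.
Step 2 — Component impedances:
  R1: Z = R = 12.8 Ω
  L: Z = jωL = j·5064·0.00212 = 0 + j10.74 Ω
  C: Z = 1/(jωC) = -j/(ω·C) = 0 - j197.5 Ω
Step 3 — Parallel branch: L || C = 1/(1/L + 1/C) = 0 + j11.35 Ω.
Step 4 — Series with R1: Z_total = R1 + (L || C) = 12.8 + j11.35 Ω = 17.11∠41.6° Ω.
Step 5 — Source phasor: V = 44.9∠-24.0° V = 41.02 - j18.26 V.
Step 6 — Ohm's law: I = V / Z_total = (41.02 - j18.26) / (12.8 + j11.35) = 1.085 - j2.389 A.
Step 7 — Convert to polar: |I| = 2.624 A, ∠I = -65.6°.

I = 2.624∠-65.6° A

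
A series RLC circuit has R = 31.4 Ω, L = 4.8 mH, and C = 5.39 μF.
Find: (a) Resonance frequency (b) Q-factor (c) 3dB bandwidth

Step 1 — Resonance: ω₀ = 1/√(LC) = 1/√(0.0048·5.39e-06) = 6217 rad/s.
Step 2 — f₀ = ω₀/(2π) = 989.5 Hz.
Step 3 — Series Q: Q = ω₀L/R = 6217·0.0048/31.4 = 0.9504.
Step 4 — Bandwidth: Δω = ω₀/Q = 6542 rad/s; BW = Δω/(2π) = 1041 Hz.

(a) f₀ = 989.5 Hz  (b) Q = 0.9504  (c) BW = 1041 Hz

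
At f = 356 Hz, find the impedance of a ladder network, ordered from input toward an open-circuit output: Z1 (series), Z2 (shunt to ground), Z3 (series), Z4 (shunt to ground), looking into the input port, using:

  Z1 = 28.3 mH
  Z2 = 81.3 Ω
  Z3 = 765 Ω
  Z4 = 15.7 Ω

Step 1 — Angular frequency: ω = 2π·f = 2π·356 = 2237 rad/s.
Step 2 — Component impedances:
  Z1: Z = jωL = j·2237·0.0283 = 0 + j63.3 Ω
  Z2: Z = R = 81.3 Ω
  Z3: Z = R = 765 Ω
  Z4: Z = R = 15.7 Ω
Step 3 — Ladder network (open output): work backward from the far end, alternating series and parallel combinations. Z_in = 73.63 + j63.3 Ω = 97.1∠40.7° Ω.

Z = 73.63 + j63.3 Ω = 97.1∠40.7° Ω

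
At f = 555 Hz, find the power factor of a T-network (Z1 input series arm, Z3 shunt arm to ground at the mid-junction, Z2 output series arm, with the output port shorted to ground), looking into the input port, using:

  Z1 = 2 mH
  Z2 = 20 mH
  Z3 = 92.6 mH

Step 1 — Angular frequency: ω = 2π·f = 2π·555 = 3487 rad/s.
Step 2 — Component impedances:
  Z1: Z = jωL = j·3487·0.002 = 0 + j6.974 Ω
  Z2: Z = jωL = j·3487·0.02 = 0 + j69.74 Ω
  Z3: Z = jωL = j·3487·0.0926 = 0 + j322.9 Ω
Step 3 — With the output port shorted to ground, the output series arm Z2 runs from the junction to ground; the shunt arm Z3 also runs from the junction to ground. They appear in parallel: Z3 || Z2 = 0 + j57.36 Ω.
Step 4 — Series with input arm Z1: Z_in = Z1 + (Z3 || Z2) = 0 + j64.33 Ω = 64.33∠90.0° Ω.
Step 5 — Power factor: PF = cos(φ) = Re(Z)/|Z| = 0/64.33 = 0.
Step 6 — Type: Im(Z) = 64.33 ⇒ lagging (phase φ = 90.0°).

PF = 0 (lagging, φ = 90.0°)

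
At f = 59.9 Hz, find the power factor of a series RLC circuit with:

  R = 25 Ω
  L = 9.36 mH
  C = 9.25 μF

Step 1 — Angular frequency: ω = 2π·f = 2π·59.9 = 376.4 rad/s.
Step 2 — Component impedances:
  R: Z = R = 25 Ω
  L: Z = jωL = j·376.4·0.00936 = 0 + j3.523 Ω
  C: Z = 1/(jωC) = -j/(ω·C) = 0 - j287.2 Ω
Step 3 — Series combination: Z_total = R + L + C = 25 - j283.7 Ω = 284.8∠-85.0° Ω.
Step 4 — Power factor: PF = cos(φ) = Re(Z)/|Z| = 25/284.82 = 0.08777.
Step 5 — Type: Im(Z) = -283.7 ⇒ leading (phase φ = -85.0°).

PF = 0.08777 (leading, φ = -85.0°)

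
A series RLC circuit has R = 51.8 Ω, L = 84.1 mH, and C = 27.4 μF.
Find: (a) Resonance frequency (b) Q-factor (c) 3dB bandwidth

Step 1 — Resonance: ω₀ = 1/√(LC) = 1/√(0.0841·2.74e-05) = 658.8 rad/s.
Step 2 — f₀ = ω₀/(2π) = 104.8 Hz.
Step 3 — Series Q: Q = ω₀L/R = 658.8·0.0841/51.8 = 1.07.
Step 4 — Bandwidth: Δω = ω₀/Q = 615.9 rad/s; BW = Δω/(2π) = 98.03 Hz.

(a) f₀ = 104.8 Hz  (b) Q = 1.07  (c) BW = 98.03 Hz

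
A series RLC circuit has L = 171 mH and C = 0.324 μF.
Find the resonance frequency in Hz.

Step 1 — Resonance condition Im(Z)=0 gives ω₀ = 1/√(LC).
Step 2 — ω₀ = 1/√(0.171·3.24e-07) = 4248 rad/s.
Step 3 — f₀ = ω₀/(2π) = 676.2 Hz.

f₀ = 676.2 Hz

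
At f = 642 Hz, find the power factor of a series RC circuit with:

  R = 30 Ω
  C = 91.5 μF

Step 1 — Angular frequency: ω = 2π·f = 2π·642 = 4034 rad/s.
Step 2 — Component impedances:
  R: Z = R = 30 Ω
  C: Z = 1/(jωC) = -j/(ω·C) = 0 - j2.709 Ω
Step 3 — Series combination: Z_total = R + C = 30 - j2.709 Ω = 30.12∠-5.2° Ω.
Step 4 — Power factor: PF = cos(φ) = Re(Z)/|Z| = 30/30.122 = 0.9959.
Step 5 — Type: Im(Z) = -2.709 ⇒ leading (phase φ = -5.2°).

PF = 0.9959 (leading, φ = -5.2°)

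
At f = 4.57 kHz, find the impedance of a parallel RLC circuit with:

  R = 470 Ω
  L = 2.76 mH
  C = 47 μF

Step 1 — Angular frequency: ω = 2π·f = 2π·4570 = 2.871e+04 rad/s.
Step 2 — Component impedances:
  R: Z = R = 470 Ω
  L: Z = jωL = j·2.871e+04·0.00276 = 0 + j79.25 Ω
  C: Z = 1/(jωC) = -j/(ω·C) = 0 - j0.741 Ω
Step 3 — Parallel combination: 1/Z_total = 1/R + 1/L + 1/C; Z_total = 0.00119 - j0.748 Ω = 0.748∠-89.9° Ω.

Z = 0.00119 - j0.748 Ω = 0.748∠-89.9° Ω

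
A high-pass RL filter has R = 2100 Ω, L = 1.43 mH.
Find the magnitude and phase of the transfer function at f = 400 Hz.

Step 1 — Angular frequency: ω = 2π·400 = 2513 rad/s.
Step 2 — Transfer function: H(jω) = jωL/(R + jωL).
Step 3 — Numerator jωL = j·3.594; denominator R + jωL = 2100 + j3.594.
Step 4 — H = 2.929e-06 + j0.001711.
Step 5 — Magnitude: |H| = 0.001711 (-55.3 dB); phase: φ = 89.9°.

|H| = 0.001711 (-55.3 dB), φ = 89.9°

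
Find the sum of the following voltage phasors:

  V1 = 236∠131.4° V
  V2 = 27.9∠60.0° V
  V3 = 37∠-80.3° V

Step 1 — Convert each phasor to rectangular form:
  V1 = 236·(cos(131.4°) + j·sin(131.4°)) = -156.1 + j177 V
  V2 = 27.9·(cos(60.0°) + j·sin(60.0°)) = 13.95 + j24.16 V
  V3 = 37·(cos(-80.3°) + j·sin(-80.3°)) = 6.234 - j36.47 V
Step 2 — Sum components: V_total = -135.9 + j164.7 V.
Step 3 — Convert to polar: |V_total| = 213.5 V, ∠V_total = 129.5°.

V_total = 213.5∠129.5° V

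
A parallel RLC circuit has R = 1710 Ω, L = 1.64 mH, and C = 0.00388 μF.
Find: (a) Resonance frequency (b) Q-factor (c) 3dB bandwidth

Step 1 — Resonance: ω₀ = 1/√(LC) = 1/√(0.00164·3.88e-09) = 3.964e+05 rad/s.
Step 2 — f₀ = ω₀/(2π) = 6.309e+04 Hz.
Step 3 — Parallel Q: Q = R/(ω₀L) = 1710/(3.964e+05·0.00164) = 2.63.
Step 4 — Bandwidth: Δω = ω₀/Q = 1.507e+05 rad/s; BW = Δω/(2π) = 2.399e+04 Hz.

(a) f₀ = 6.309e+04 Hz  (b) Q = 2.63  (c) BW = 2.399e+04 Hz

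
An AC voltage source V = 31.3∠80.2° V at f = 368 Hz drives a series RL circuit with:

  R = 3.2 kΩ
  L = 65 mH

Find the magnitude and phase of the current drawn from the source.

Step 1 — Angular frequency: ω = 2π·f = 2π·368 = 2312 rad/s.
Step 2 — Component impedances:
  R: Z = R = 3200 Ω
  L: Z = jωL = j·2312·0.065 = 0 + j150.3 Ω
Step 3 — Series combination: Z_total = R + L = 3200 + j150.3 Ω = 3204∠2.7° Ω.
Step 4 — Source phasor: V = 31.3∠80.2° V = 5.328 + j30.84 V.
Step 5 — Ohm's law: I = V / Z_total = (5.328 + j30.84) / (3200 + j150.3) = 0.002113 + j0.009539 A.
Step 6 — Convert to polar: |I| = 0.00977 A, ∠I = 77.5°.

I = 0.00977∠77.5° A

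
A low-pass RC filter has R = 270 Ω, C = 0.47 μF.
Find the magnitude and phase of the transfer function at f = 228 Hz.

Step 1 — Angular frequency: ω = 2π·228 = 1433 rad/s.
Step 2 — Transfer function: H(jω) = 1/(1 + jωRC).
Step 3 — Denominator: 1 + jωRC = 1 + j·1433·270·4.7e-07 = 1 + j0.1818.
Step 4 — H = 0.968 - j0.176.
Step 5 — Magnitude: |H| = 0.9839 (-0.1 dB); phase: φ = -10.3°.

|H| = 0.9839 (-0.1 dB), φ = -10.3°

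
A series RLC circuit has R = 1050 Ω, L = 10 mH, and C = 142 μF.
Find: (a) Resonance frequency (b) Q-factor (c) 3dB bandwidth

Step 1 — Resonance condition Im(Z)=0 gives ω₀ = 1/√(LC).
Step 2 — ω₀ = 1/√(0.01·0.000142) = 839.2 rad/s.
Step 3 — f₀ = ω₀/(2π) = 133.6 Hz.
Step 4 — Series Q: Q = ω₀L/R = 839.2·0.01/1050 = 0.007992.
Step 5 — 3dB bandwidth: Δω = ω₀/Q = 1.05e+05 rad/s; BW = Δω/(2π) = 1.671e+04 Hz.

(a) f₀ = 133.6 Hz  (b) Q = 0.007992  (c) BW = 1.671e+04 Hz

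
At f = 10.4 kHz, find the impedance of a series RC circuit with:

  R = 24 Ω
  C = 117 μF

Step 1 — Angular frequency: ω = 2π·f = 2π·1.04e+04 = 6.535e+04 rad/s.
Step 2 — Component impedances:
  R: Z = R = 24 Ω
  C: Z = 1/(jωC) = -j/(ω·C) = 0 - j0.1308 Ω
Step 3 — Series combination: Z_total = R + C = 24 - j0.1308 Ω = 24∠-0.3° Ω.

Z = 24 - j0.1308 Ω = 24∠-0.3° Ω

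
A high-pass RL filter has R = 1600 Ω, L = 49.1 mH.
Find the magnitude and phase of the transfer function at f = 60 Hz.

Step 1 — Angular frequency: ω = 2π·60 = 377 rad/s.
Step 2 — Transfer function: H(jω) = jωL/(R + jωL).
Step 3 — Numerator jωL = j·18.51; denominator R + jωL = 1600 + j18.51.
Step 4 — H = 0.0001338 + j0.01157.
Step 5 — Magnitude: |H| = 0.01157 (-38.7 dB); phase: φ = 89.3°.

|H| = 0.01157 (-38.7 dB), φ = 89.3°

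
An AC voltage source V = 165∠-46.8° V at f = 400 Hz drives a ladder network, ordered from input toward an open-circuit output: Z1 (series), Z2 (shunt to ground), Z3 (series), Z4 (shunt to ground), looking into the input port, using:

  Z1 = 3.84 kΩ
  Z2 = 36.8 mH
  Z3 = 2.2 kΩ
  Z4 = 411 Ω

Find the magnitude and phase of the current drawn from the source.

Step 1 — Angular frequency: ω = 2π·f = 2π·400 = 2513 rad/s.
Step 2 — Component impedances:
  Z1: Z = R = 3840 Ω
  Z2: Z = jωL = j·2513·0.0368 = 0 + j92.49 Ω
  Z3: Z = R = 2200 Ω
  Z4: Z = R = 411 Ω
Step 3 — Ladder network (open output): work backward from the far end, alternating series and parallel combinations. Z_in = 3843 + j92.37 Ω = 3844∠1.4° Ω.
Step 4 — Source phasor: V = 165∠-46.8° V = 113 - j120.3 V.
Step 5 — Ohm's law: I = V / Z_total = (113 - j120.3) / (3843 + j92.37) = 0.02862 - j0.03198 A.
Step 6 — Convert to polar: |I| = 0.04292 A, ∠I = -48.2°.

I = 0.04292∠-48.2° A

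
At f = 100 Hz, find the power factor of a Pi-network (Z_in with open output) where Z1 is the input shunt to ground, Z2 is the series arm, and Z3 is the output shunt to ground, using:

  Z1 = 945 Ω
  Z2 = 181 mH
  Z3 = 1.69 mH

Step 1 — Angular frequency: ω = 2π·f = 2π·100 = 628.3 rad/s.
Step 2 — Component impedances:
  Z1: Z = R = 945 Ω
  Z2: Z = jωL = j·628.3·0.181 = 0 + j113.7 Ω
  Z3: Z = jωL = j·628.3·0.00169 = 0 + j1.062 Ω
Step 3 — With open output, the series arm Z2 and the output shunt Z3 appear in series to ground: Z2 + Z3 = 0 + j114.8 Ω.
Step 4 — Parallel with input shunt Z1: Z_in = Z1 || (Z2 + Z3) = 13.74 + j113.1 Ω = 113.9∠83.1° Ω.
Step 5 — Power factor: PF = cos(φ) = Re(Z)/|Z| = 13.74/113.9 = 0.1206.
Step 6 — Type: Im(Z) = 113.1 ⇒ lagging (phase φ = 83.1°).

PF = 0.1206 (lagging, φ = 83.1°)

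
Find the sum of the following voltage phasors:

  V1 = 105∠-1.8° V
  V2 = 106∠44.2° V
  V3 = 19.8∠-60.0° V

Step 1 — Convert each phasor to rectangular form:
  V1 = 105·(cos(-1.8°) + j·sin(-1.8°)) = 104.9 - j3.298 V
  V2 = 106·(cos(44.2°) + j·sin(44.2°)) = 75.99 + j73.9 V
  V3 = 19.8·(cos(-60.0°) + j·sin(-60.0°)) = 9.9 - j17.15 V
Step 2 — Sum components: V_total = 190.8 + j53.45 V.
Step 3 — Convert to polar: |V_total| = 198.2 V, ∠V_total = 15.6°.

V_total = 198.2∠15.6° V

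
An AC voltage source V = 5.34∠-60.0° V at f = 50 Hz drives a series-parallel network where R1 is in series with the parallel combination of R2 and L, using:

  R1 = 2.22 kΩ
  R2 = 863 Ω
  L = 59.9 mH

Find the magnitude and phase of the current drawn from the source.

Step 1 — Angular frequency: ω = 2π·f = 2π·50 = 314.2 rad/s.
Step 2 — Component impedances:
  R1: Z = R = 2220 Ω
  R2: Z = R = 863 Ω
  L: Z = jωL = j·314.2·0.0599 = 0 + j18.82 Ω
Step 3 — Parallel branch: R2 || L = 1/(1/R2 + 1/L) = 0.4101 + j18.81 Ω.
Step 4 — Series with R1: Z_total = R1 + (R2 || L) = 2220 + j18.81 Ω = 2220∠0.5° Ω.
Step 5 — Source phasor: V = 5.34∠-60.0° V = 2.67 - j4.625 V.
Step 6 — Ohm's law: I = V / Z_total = (2.67 - j4.625) / (2220 + j18.81) = 0.001185 - j0.002093 A.
Step 7 — Convert to polar: |I| = 0.002405 A, ∠I = -60.5°.

I = 0.002405∠-60.5° A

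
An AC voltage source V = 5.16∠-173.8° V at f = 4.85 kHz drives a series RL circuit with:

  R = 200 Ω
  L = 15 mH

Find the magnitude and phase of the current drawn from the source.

Step 1 — Angular frequency: ω = 2π·f = 2π·4850 = 3.047e+04 rad/s.
Step 2 — Component impedances:
  R: Z = R = 200 Ω
  L: Z = jωL = j·3.047e+04·0.015 = 0 + j457.1 Ω
Step 3 — Series combination: Z_total = R + L = 200 + j457.1 Ω = 498.9∠66.4° Ω.
Step 4 — Source phasor: V = 5.16∠-173.8° V = -5.13 - j0.5573 V.
Step 5 — Ohm's law: I = V / Z_total = (-5.13 - j0.5573) / (200 + j457.1) = -0.005145 + j0.008972 A.
Step 6 — Convert to polar: |I| = 0.01034 A, ∠I = 119.8°.

I = 0.01034∠119.8° A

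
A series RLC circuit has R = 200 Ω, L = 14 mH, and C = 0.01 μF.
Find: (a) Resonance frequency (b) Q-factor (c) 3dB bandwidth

Step 1 — Resonance condition Im(Z)=0 gives ω₀ = 1/√(LC).
Step 2 — ω₀ = 1/√(0.014·1e-08) = 8.452e+04 rad/s.
Step 3 — f₀ = ω₀/(2π) = 1.345e+04 Hz.
Step 4 — Series Q: Q = ω₀L/R = 8.452e+04·0.014/200 = 5.916.
Step 5 — 3dB bandwidth: Δω = ω₀/Q = 1.429e+04 rad/s; BW = Δω/(2π) = 2274 Hz.

(a) f₀ = 1.345e+04 Hz  (b) Q = 5.916  (c) BW = 2274 Hz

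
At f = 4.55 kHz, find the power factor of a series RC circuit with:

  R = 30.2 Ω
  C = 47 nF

Step 1 — Angular frequency: ω = 2π·f = 2π·4550 = 2.859e+04 rad/s.
Step 2 — Component impedances:
  R: Z = R = 30.2 Ω
  C: Z = 1/(jωC) = -j/(ω·C) = 0 - j744.2 Ω
Step 3 — Series combination: Z_total = R + C = 30.2 - j744.2 Ω = 744.8∠-87.7° Ω.
Step 4 — Power factor: PF = cos(φ) = Re(Z)/|Z| = 30.2/744.8 = 0.04055.
Step 5 — Type: Im(Z) = -744.2 ⇒ leading (phase φ = -87.7°).

PF = 0.04055 (leading, φ = -87.7°)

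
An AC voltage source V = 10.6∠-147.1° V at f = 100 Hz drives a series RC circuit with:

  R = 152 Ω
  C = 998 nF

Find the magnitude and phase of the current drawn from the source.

Step 1 — Angular frequency: ω = 2π·f = 2π·100 = 628.3 rad/s.
Step 2 — Component impedances:
  R: Z = R = 152 Ω
  C: Z = 1/(jωC) = -j/(ω·C) = 0 - j1595 Ω
Step 3 — Series combination: Z_total = R + C = 152 - j1595 Ω = 1602∠-84.6° Ω.
Step 4 — Source phasor: V = 10.6∠-147.1° V = -8.9 - j5.758 V.
Step 5 — Ohm's law: I = V / Z_total = (-8.9 - j5.758) / (152 - j1595) = 0.003051 - j0.005872 A.
Step 6 — Convert to polar: |I| = 0.006617 A, ∠I = -62.5°.

I = 0.006617∠-62.5° A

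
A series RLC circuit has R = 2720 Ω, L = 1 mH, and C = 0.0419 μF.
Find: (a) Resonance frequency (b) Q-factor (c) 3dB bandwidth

Step 1 — Resonance: ω₀ = 1/√(LC) = 1/√(0.001·4.19e-08) = 1.545e+05 rad/s.
Step 2 — f₀ = ω₀/(2π) = 2.459e+04 Hz.
Step 3 — Series Q: Q = ω₀L/R = 1.545e+05·0.001/2720 = 0.0568.
Step 4 — Bandwidth: Δω = ω₀/Q = 2.72e+06 rad/s; BW = Δω/(2π) = 4.329e+05 Hz.

(a) f₀ = 2.459e+04 Hz  (b) Q = 0.0568  (c) BW = 4.329e+05 Hz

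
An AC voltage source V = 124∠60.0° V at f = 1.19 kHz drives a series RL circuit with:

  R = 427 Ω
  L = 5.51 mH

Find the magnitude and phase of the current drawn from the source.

Step 1 — Angular frequency: ω = 2π·f = 2π·1190 = 7477 rad/s.
Step 2 — Component impedances:
  R: Z = R = 427 Ω
  L: Z = jωL = j·7477·0.00551 = 0 + j41.2 Ω
Step 3 — Series combination: Z_total = R + L = 427 + j41.2 Ω = 429∠5.5° Ω.
Step 4 — Source phasor: V = 124∠60.0° V = 62 + j107.4 V.
Step 5 — Ohm's law: I = V / Z_total = (62 + j107.4) / (427 + j41.2) = 0.1679 + j0.2353 A.
Step 6 — Convert to polar: |I| = 0.2891 A, ∠I = 54.5°.

I = 0.2891∠54.5° A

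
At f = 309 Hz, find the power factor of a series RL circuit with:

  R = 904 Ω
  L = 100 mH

Step 1 — Angular frequency: ω = 2π·f = 2π·309 = 1942 rad/s.
Step 2 — Component impedances:
  R: Z = R = 904 Ω
  L: Z = jωL = j·1942·0.1 = 0 + j194.2 Ω
Step 3 — Series combination: Z_total = R + L = 904 + j194.2 Ω = 924.6∠12.1° Ω.
Step 4 — Power factor: PF = cos(φ) = Re(Z)/|Z| = 904/924.6 = 0.9777.
Step 5 — Type: Im(Z) = 194.2 ⇒ lagging (phase φ = 12.1°).

PF = 0.9777 (lagging, φ = 12.1°)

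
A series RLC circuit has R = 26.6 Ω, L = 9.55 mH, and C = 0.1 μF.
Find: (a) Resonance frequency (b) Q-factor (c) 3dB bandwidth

Step 1 — Resonance: ω₀ = 1/√(LC) = 1/√(0.00955·1e-07) = 3.236e+04 rad/s.
Step 2 — f₀ = ω₀/(2π) = 5150 Hz.
Step 3 — Series Q: Q = ω₀L/R = 3.236e+04·0.00955/26.6 = 11.62.
Step 4 — Bandwidth: Δω = ω₀/Q = 2785 rad/s; BW = Δω/(2π) = 443.3 Hz.

(a) f₀ = 5150 Hz  (b) Q = 11.62  (c) BW = 443.3 Hz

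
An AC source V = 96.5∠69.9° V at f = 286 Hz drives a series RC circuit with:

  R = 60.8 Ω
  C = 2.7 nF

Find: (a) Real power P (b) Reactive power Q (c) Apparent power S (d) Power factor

Step 1 — Angular frequency: ω = 2π·f = 2π·286 = 1797 rad/s.
Step 2 — Component impedances:
  R: Z = R = 60.8 Ω
  C: Z = 1/(jωC) = -j/(ω·C) = 0 - j2.061e+05 Ω
Step 3 — Series combination: Z_total = R + C = 60.8 - j2.061e+05 Ω = 2.061e+05∠-90.0° Ω.
Step 4 — Source phasor: V = 96.5∠69.9° V = 33.16 + j90.62 V.
Step 5 — Current: I = V / Z = -0.0004396 + j0.000161 A = 0.0004682∠159.9° A.
Step 6 — Complex power: S = V·I* = 1.333e-05 - j0.04518 VA.
Step 7 — Real power: P = Re(S) = 1.333e-05 W.
Step 8 — Reactive power: Q = Im(S) = -0.04518 VAR.
Step 9 — Apparent power: |S| = 0.04518 VA.
Step 10 — Power factor: PF = P/|S| = 0.000295 (leading).

(a) P = 1.333e-05 W  (b) Q = -0.04518 VAR  (c) S = 0.04518 VA  (d) PF = 0.000295 (leading)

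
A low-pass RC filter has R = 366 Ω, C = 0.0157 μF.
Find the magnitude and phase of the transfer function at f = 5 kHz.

Step 1 — Angular frequency: ω = 2π·5000 = 3.142e+04 rad/s.
Step 2 — Transfer function: H(jω) = 1/(1 + jωRC).
Step 3 — Denominator: 1 + jωRC = 1 + j·3.142e+04·366·1.57e-08 = 1 + j0.1805.
Step 4 — H = 0.9684 - j0.1748.
Step 5 — Magnitude: |H| = 0.9841 (-0.1 dB); phase: φ = -10.2°.

|H| = 0.9841 (-0.1 dB), φ = -10.2°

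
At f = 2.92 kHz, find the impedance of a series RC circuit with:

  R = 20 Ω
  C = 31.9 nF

Step 1 — Angular frequency: ω = 2π·f = 2π·2920 = 1.835e+04 rad/s.
Step 2 — Component impedances:
  R: Z = R = 20 Ω
  C: Z = 1/(jωC) = -j/(ω·C) = 0 - j1709 Ω
Step 3 — Series combination: Z_total = R + C = 20 - j1709 Ω = 1709∠-89.3° Ω.

Z = 20 - j1709 Ω = 1709∠-89.3° Ω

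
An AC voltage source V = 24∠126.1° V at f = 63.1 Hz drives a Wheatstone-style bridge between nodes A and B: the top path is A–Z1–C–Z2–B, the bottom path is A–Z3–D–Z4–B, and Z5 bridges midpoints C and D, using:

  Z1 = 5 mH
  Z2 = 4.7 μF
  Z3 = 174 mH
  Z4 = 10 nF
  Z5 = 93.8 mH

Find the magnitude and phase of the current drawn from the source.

Step 1 — Angular frequency: ω = 2π·f = 2π·63.1 = 396.5 rad/s.
Step 2 — Component impedances:
  Z1: Z = jωL = j·396.5·0.005 = 0 + j1.982 Ω
  Z2: Z = 1/(jωC) = -j/(ω·C) = 0 - j536.7 Ω
  Z3: Z = jωL = j·396.5·0.174 = 0 + j68.99 Ω
  Z4: Z = 1/(jωC) = -j/(ω·C) = 0 - j2.522e+05 Ω
  Z5: Z = jωL = j·396.5·0.0938 = 0 + j37.19 Ω
Step 3 — Bridge requires nodal analysis (the Z5 bridge couples midpoints C and D, so the two paths cannot be reduced to a simple series/parallel combination). Setting node B to ground and injecting 1 A at node A, the 3-node admittance system at A, C, D solves to V_A = Z_AB = 0 - j533.6 Ω = 533.6∠-90.0° Ω.
Step 4 — Source phasor: V = 24∠126.1° V = -14.14 + j19.39 V.
Step 5 — Ohm's law: I = V / Z_total = (-14.14 + j19.39) / (0 - j533.6) = -0.03634 - j0.0265 A.
Step 6 — Convert to polar: |I| = 0.04498 A, ∠I = -143.9°.

I = 0.04498∠-143.9° A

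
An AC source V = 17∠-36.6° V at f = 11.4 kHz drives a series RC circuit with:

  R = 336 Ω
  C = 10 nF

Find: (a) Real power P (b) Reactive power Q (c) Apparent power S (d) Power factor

Step 1 — Angular frequency: ω = 2π·f = 2π·1.14e+04 = 7.163e+04 rad/s.
Step 2 — Component impedances:
  R: Z = R = 336 Ω
  C: Z = 1/(jωC) = -j/(ω·C) = 0 - j1396 Ω
Step 3 — Series combination: Z_total = R + C = 336 - j1396 Ω = 1436∠-76.5° Ω.
Step 4 — Source phasor: V = 17∠-36.6° V = 13.65 - j10.14 V.
Step 5 — Current: I = V / Z = 0.009087 + j0.007589 A = 0.01184∠39.9° A.
Step 6 — Complex power: S = V·I* = 0.04709 - j0.1957 VA.
Step 7 — Real power: P = Re(S) = 0.04709 W.
Step 8 — Reactive power: Q = Im(S) = -0.1957 VAR.
Step 9 — Apparent power: |S| = 0.2013 VA.
Step 10 — Power factor: PF = P/|S| = 0.234 (leading).

(a) P = 0.04709 W  (b) Q = -0.1957 VAR  (c) S = 0.2013 VA  (d) PF = 0.234 (leading)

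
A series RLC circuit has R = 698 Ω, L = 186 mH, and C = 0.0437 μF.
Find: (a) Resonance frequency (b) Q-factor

Step 1 — Resonance condition Im(Z)=0 gives ω₀ = 1/√(LC).
Step 2 — ω₀ = 1/√(0.186·4.37e-08) = 1.109e+04 rad/s.
Step 3 — f₀ = ω₀/(2π) = 1765 Hz.
Step 4 — Series Q: Q = ω₀L/R = 1.109e+04·0.186/698 = 2.956.

(a) f₀ = 1765 Hz  (b) Q = 2.956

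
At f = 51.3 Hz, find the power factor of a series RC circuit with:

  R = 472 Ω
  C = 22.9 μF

Step 1 — Angular frequency: ω = 2π·f = 2π·51.3 = 322.3 rad/s.
Step 2 — Component impedances:
  R: Z = R = 472 Ω
  C: Z = 1/(jωC) = -j/(ω·C) = 0 - j135.5 Ω
Step 3 — Series combination: Z_total = R + C = 472 - j135.5 Ω = 491.1∠-16.0° Ω.
Step 4 — Power factor: PF = cos(φ) = Re(Z)/|Z| = 472/491.06 = 0.9612.
Step 5 — Type: Im(Z) = -135.5 ⇒ leading (phase φ = -16.0°).

PF = 0.9612 (leading, φ = -16.0°)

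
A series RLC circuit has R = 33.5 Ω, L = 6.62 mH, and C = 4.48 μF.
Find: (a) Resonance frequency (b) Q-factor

Step 1 — Resonance condition Im(Z)=0 gives ω₀ = 1/√(LC).
Step 2 — ω₀ = 1/√(0.00662·4.48e-06) = 5807 rad/s.
Step 3 — f₀ = ω₀/(2π) = 924.2 Hz.
Step 4 — Series Q: Q = ω₀L/R = 5807·0.00662/33.5 = 1.147.

(a) f₀ = 924.2 Hz  (b) Q = 1.147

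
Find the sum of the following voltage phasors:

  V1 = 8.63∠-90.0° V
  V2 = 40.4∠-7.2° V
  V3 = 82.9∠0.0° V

Step 1 — Convert each phasor to rectangular form:
  V1 = 8.63·(cos(-90.0°) + j·sin(-90.0°)) = 0 - j8.63 V
  V2 = 40.4·(cos(-7.2°) + j·sin(-7.2°)) = 40.08 - j5.063 V
  V3 = 82.9·(cos(0.0°) + j·sin(0.0°)) = 82.9 V
Step 2 — Sum components: V_total = 123 - j13.69 V.
Step 3 — Convert to polar: |V_total| = 123.7 V, ∠V_total = -6.4°.

V_total = 123.7∠-6.4° V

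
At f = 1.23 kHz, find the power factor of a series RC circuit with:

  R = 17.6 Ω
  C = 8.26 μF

Step 1 — Angular frequency: ω = 2π·f = 2π·1230 = 7728 rad/s.
Step 2 — Component impedances:
  R: Z = R = 17.6 Ω
  C: Z = 1/(jωC) = -j/(ω·C) = 0 - j15.67 Ω
Step 3 — Series combination: Z_total = R + C = 17.6 - j15.67 Ω = 23.56∠-41.7° Ω.
Step 4 — Power factor: PF = cos(φ) = Re(Z)/|Z| = 17.6/23.56 = 0.747.
Step 5 — Type: Im(Z) = -15.67 ⇒ leading (phase φ = -41.7°).

PF = 0.747 (leading, φ = -41.7°)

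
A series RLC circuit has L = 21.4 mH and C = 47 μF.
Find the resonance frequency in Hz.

Step 1 — Resonance condition Im(Z)=0 gives ω₀ = 1/√(LC).
Step 2 — ω₀ = 1/√(0.0214·4.7e-05) = 997.1 rad/s.
Step 3 — f₀ = ω₀/(2π) = 158.7 Hz.

f₀ = 158.7 Hz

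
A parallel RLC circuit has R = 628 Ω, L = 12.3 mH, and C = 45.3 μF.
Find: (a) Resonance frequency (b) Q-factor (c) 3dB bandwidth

Step 1 — Resonance: ω₀ = 1/√(LC) = 1/√(0.0123·4.53e-05) = 1340 rad/s.
Step 2 — f₀ = ω₀/(2π) = 213.2 Hz.
Step 3 — Parallel Q: Q = R/(ω₀L) = 628/(1340·0.0123) = 38.11.
Step 4 — Bandwidth: Δω = ω₀/Q = 35.15 rad/s; BW = Δω/(2π) = 5.595 Hz.

(a) f₀ = 213.2 Hz  (b) Q = 38.11  (c) BW = 5.595 Hz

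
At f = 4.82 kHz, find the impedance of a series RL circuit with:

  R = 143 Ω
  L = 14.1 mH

Step 1 — Angular frequency: ω = 2π·f = 2π·4820 = 3.028e+04 rad/s.
Step 2 — Component impedances:
  R: Z = R = 143 Ω
  L: Z = jωL = j·3.028e+04·0.0141 = 0 + j427 Ω
Step 3 — Series combination: Z_total = R + L = 143 + j427 Ω = 450.3∠71.5° Ω.

Z = 143 + j427 Ω = 450.3∠71.5° Ω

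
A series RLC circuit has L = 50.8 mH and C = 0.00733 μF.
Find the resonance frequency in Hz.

Step 1 — Resonance condition Im(Z)=0 gives ω₀ = 1/√(LC).
Step 2 — ω₀ = 1/√(0.0508·7.33e-09) = 5.182e+04 rad/s.
Step 3 — f₀ = ω₀/(2π) = 8248 Hz.

f₀ = 8248 Hz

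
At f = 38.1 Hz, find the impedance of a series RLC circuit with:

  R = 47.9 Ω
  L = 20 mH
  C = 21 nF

Step 1 — Angular frequency: ω = 2π·f = 2π·38.1 = 239.4 rad/s.
Step 2 — Component impedances:
  R: Z = R = 47.9 Ω
  L: Z = jωL = j·239.4·0.02 = 0 + j4.788 Ω
  C: Z = 1/(jωC) = -j/(ω·C) = 0 - j1.989e+05 Ω
Step 3 — Series combination: Z_total = R + L + C = 47.9 - j1.989e+05 Ω = 1.989e+05∠-90.0° Ω.

Z = 47.9 - j1.989e+05 Ω = 1.989e+05∠-90.0° Ω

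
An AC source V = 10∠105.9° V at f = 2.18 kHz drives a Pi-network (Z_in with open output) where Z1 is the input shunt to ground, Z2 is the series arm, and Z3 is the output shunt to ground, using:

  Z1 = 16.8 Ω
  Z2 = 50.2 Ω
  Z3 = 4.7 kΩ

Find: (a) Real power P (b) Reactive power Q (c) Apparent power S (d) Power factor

Step 1 — Angular frequency: ω = 2π·f = 2π·2180 = 1.37e+04 rad/s.
Step 2 — Component impedances:
  Z1: Z = R = 16.8 Ω
  Z2: Z = R = 50.2 Ω
  Z3: Z = R = 4700 Ω
Step 3 — With open output, the series arm Z2 and the output shunt Z3 appear in series to ground: Z2 + Z3 = 4750 Ω.
Step 4 — Parallel with input shunt Z1: Z_in = Z1 || (Z2 + Z3) = 16.74 Ω = 16.74∠0.0° Ω.
Step 5 — Source phasor: V = 10∠105.9° V = -2.74 + j9.617 V.
Step 6 — Current: I = V / Z = -0.1636 + j0.5745 A = 0.5973∠105.9° A.
Step 7 — Complex power: S = V·I* = 5.973 VA.
Step 8 — Real power: P = Re(S) = 5.973 W.
Step 9 — Reactive power: Q = Im(S) = 0 VAR.
Step 10 — Apparent power: |S| = 5.973 VA.
Step 11 — Power factor: PF = P/|S| = 1 (unity).

(a) P = 5.973 W  (b) Q = 0 VAR  (c) S = 5.973 VA  (d) PF = 1 (unity)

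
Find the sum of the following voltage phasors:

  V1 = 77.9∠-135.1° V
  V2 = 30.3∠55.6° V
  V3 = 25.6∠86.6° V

Step 1 — Convert each phasor to rectangular form:
  V1 = 77.9·(cos(-135.1°) + j·sin(-135.1°)) = -55.18 - j54.99 V
  V2 = 30.3·(cos(55.6°) + j·sin(55.6°)) = 17.12 + j25 V
  V3 = 25.6·(cos(86.6°) + j·sin(86.6°)) = 1.518 + j25.55 V
Step 2 — Sum components: V_total = -36.54 - j4.432 V.
Step 3 — Convert to polar: |V_total| = 36.81 V, ∠V_total = -173.1°.

V_total = 36.81∠-173.1° V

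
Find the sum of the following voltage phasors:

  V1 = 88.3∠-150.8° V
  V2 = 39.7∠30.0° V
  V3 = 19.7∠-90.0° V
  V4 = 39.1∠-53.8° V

Step 1 — Convert each phasor to rectangular form:
  V1 = 88.3·(cos(-150.8°) + j·sin(-150.8°)) = -77.08 - j43.08 V
  V2 = 39.7·(cos(30.0°) + j·sin(30.0°)) = 34.38 + j19.85 V
  V3 = 19.7·(cos(-90.0°) + j·sin(-90.0°)) = 0 - j19.7 V
  V4 = 39.1·(cos(-53.8°) + j·sin(-53.8°)) = 23.09 - j31.55 V
Step 2 — Sum components: V_total = -19.61 - j74.48 V.
Step 3 — Convert to polar: |V_total| = 77.02 V, ∠V_total = -104.7°.

V_total = 77.02∠-104.7° V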